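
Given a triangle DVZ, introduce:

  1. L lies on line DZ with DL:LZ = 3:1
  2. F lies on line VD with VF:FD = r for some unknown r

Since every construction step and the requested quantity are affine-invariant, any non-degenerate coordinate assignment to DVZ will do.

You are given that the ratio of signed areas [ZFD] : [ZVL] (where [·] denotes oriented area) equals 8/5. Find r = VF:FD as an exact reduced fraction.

r = 3/2

Set D = (0, 0), V = (1, 0), Z = (0, 1); any affine frame gives the same invariant.
1. L lies on line DZ with DL:LZ = 3:1 ⇒ L = (0, 3/4)
2. With VF:FD = r, write λ = r/(r+1) so F = V + λ·(D−V); F is affine-linear in λ
Every point depending on F is an affine combination of F and λ-independent points, so each such coordinate is linear in λ; the λ² term in each signed area is a multiple of (D−V)×(D−V) = 0, so 2·[ZFD] and 2·[ZVL] are each linear in λ. Evaluating at λ=0 and λ=1:
  2·[ZFD] = λ − 1,   2·[ZVL] = -1/4
So [ZFD]:[ZVL] = (λ − 1) / (-1/4). Setting this equal to 8/5:
  λ − 1 = 8/5·(-1/4)  ⇒  λ = 3/5
Then r = λ/(1−λ) = (3/5)/(2/5) = 3/2. Check: with r = 3/2, F = (2/5, 0) and [ZFD]:[ZVL] = 8/5 as required.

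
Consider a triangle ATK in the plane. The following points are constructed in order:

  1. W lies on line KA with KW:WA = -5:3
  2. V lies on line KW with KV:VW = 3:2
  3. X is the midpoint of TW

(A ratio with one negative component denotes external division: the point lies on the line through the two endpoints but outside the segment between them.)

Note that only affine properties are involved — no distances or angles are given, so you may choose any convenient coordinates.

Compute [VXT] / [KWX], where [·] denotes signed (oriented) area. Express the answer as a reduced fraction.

[VXT]:[KWX] = 2/5

Set A = (0, 0), T = (1, 0), K = (0, 1); any affine frame gives the same invariant.
1. W lies on line KA with KW:WA = -5:3 ⇒ W = (0, -3/2)
2. V lies on line KW with KV:VW = 3:2 ⇒ V = (0, -1/2)
3. X is the midpoint of TW ⇒ X = (1/2, -3/4)
2·[VXT] = 1/2, 2·[KWX] = 5/4
[VXT]:[KWX] = 1/2:5/4 = 2/5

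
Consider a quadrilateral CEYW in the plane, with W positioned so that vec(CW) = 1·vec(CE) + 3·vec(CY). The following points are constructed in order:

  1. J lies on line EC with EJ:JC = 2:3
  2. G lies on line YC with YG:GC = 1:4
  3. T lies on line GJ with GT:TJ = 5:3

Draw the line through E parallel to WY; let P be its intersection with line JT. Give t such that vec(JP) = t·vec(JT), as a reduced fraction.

Assign C = (0, 0), E = (1, 0), Y = (0, 1), W = (1, 3) — the answer is frame-independent, so this choice is without loss of generality.
1. J lies on line EC with EJ:JC = 2:3 ⇒ J = (3/5, 0)
2. G lies on line YC with YG:GC = 1:4 ⇒ G = (0, 4/5)
3. T lies on line GJ with GT:TJ = 5:3 ⇒ T = (3/8, 3/10)
through E parallel to WY: direction (-1, -2); meets JT at P = (21/25, -8/25)
P = J + t·(T−J) with t = -16/15

t = -16/15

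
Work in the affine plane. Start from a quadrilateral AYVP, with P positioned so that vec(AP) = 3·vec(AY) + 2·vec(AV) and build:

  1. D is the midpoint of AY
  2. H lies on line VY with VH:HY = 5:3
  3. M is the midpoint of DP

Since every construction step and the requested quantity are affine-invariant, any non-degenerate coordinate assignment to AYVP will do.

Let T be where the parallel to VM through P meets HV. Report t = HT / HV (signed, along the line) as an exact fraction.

Set A = (0, 0), Y = (1, 0), V = (0, 1), P = (3, 2); any affine frame gives the same invariant.
1. D is the midpoint of AY ⇒ D = (1/2, 0)
2. H lies on line VY with VH:HY = 5:3 ⇒ H = (5/8, 3/8)
3. M is the midpoint of DP ⇒ M = (7/4, 1)
through P parallel to VM: direction (7/4, 0); meets HV at T = (-1, 2)
T = H + t·(V−H) with t = 13/5

t = 13/5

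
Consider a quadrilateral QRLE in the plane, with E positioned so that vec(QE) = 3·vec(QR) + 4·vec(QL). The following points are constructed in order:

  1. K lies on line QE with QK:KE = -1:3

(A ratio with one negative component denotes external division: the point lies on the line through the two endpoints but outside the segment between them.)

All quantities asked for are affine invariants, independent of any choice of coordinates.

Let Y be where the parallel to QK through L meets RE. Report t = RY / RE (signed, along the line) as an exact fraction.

Set Q = (0, 0), R = (1, 0), L = (0, 1), E = (3, 4); any affine frame gives the same invariant.
1. K lies on line QE with QK:KE = -1:3 ⇒ K = (-3/2, -2)
through L parallel to QK: direction (-3/2, -2); meets RE at Y = (9/2, 7)
Y = R + t·(E−R) with t = 7/4

t = 7/4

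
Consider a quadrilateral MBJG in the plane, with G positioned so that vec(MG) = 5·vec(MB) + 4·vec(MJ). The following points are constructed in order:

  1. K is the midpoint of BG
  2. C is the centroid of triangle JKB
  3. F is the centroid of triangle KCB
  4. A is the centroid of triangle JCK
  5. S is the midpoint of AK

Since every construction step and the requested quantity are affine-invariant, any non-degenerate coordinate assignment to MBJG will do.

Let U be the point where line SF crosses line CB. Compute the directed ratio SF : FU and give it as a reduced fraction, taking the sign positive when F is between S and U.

SF:FU = 1/2

Assign M = (0, 0), B = (1, 0), J = (0, 1), G = (5, 4) — the answer is frame-independent, so this choice is without loss of generality.
1. K is the midpoint of BG ⇒ K = (3, 2)
2. C is the centroid of triangle JKB ⇒ C = (4/3, 1)
3. F is the centroid of triangle KCB ⇒ F = (16/9, 1)
4. A is the centroid of triangle JCK ⇒ A = (13/9, 4/3)
5. S is the midpoint of AK ⇒ S = (20/9, 5/3)
line SF meets CB at U = (8/9, -1/3)
F = S + t·(U−S) with t = 1/3, so SF:FU = 1/3:2/3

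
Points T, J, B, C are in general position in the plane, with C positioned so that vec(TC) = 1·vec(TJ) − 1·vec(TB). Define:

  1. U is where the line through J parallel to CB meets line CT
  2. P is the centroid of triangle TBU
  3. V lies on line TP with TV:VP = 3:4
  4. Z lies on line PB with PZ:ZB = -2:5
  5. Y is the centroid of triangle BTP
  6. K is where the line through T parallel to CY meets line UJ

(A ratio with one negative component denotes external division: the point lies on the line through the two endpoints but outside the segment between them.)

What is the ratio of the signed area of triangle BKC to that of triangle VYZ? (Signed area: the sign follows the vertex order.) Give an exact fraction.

[BKC]:[VYZ] = 189/44

Choose coordinates T = (0, 0), J = (1, 0), B = (0, 1), C = (1, -1).
1. U is where the line through J parallel to CB meets line CT ⇒ U = (2, -2)
2. P is the centroid of triangle TBU ⇒ P = (2/3, -1/3)
3. V lies on line TP with TV:VP = 3:4 ⇒ V = (2/7, -1/7)
4. Z lies on line PB with PZ:ZB = -2:5 ⇒ Z = (10/9, -11/9)
5. Y is the centroid of triangle BTP ⇒ Y = (2/9, 2/9)
6. K is where the line through T parallel to CY meets line UJ ⇒ K = (14/3, -22/3)
2·[BKC] = -1, 2·[VYZ] = -44/189
[BKC]:[VYZ] = -1:-44/189 = 189/44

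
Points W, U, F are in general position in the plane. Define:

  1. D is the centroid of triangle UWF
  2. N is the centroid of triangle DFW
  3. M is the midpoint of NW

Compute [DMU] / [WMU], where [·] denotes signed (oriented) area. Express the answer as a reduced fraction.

[DMU]:[WMU] = -3/4

Set W = (0, 0), U = (1, 0), F = (0, 1); any affine frame gives the same invariant.
1. D is the centroid of triangle UWF ⇒ D = (1/3, 1/3)
2. N is the centroid of triangle DFW ⇒ N = (1/9, 4/9)
3. M is the midpoint of NW ⇒ M = (1/18, 2/9)
2·[DMU] = 1/6, 2·[WMU] = -2/9
[DMU]:[WMU] = 1/6:-2/9 = -3/4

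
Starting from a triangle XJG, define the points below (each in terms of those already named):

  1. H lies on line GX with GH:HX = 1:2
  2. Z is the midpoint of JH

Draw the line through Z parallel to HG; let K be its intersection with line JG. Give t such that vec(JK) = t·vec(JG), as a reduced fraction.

Choose coordinates X = (0, 0), J = (1, 0), G = (0, 1).
1. H lies on line GX with GH:HX = 1:2 ⇒ H = (0, 2/3)
2. Z is the midpoint of JH ⇒ Z = (1/2, 1/3)
through Z parallel to HG: direction (0, 1/3); meets JG at K = (1/2, 1/2)
K = J + t·(G−J) with t = 1/2

t = 1/2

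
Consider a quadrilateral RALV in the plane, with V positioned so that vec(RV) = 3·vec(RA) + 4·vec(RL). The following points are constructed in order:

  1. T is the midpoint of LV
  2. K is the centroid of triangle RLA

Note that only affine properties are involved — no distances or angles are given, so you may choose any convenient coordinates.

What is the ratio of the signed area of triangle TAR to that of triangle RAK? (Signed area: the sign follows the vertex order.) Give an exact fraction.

Choose coordinates R = (0, 0), A = (1, 0), L = (0, 1), V = (3, 4).
1. T is the midpoint of LV ⇒ T = (3/2, 5/2)
2. K is the centroid of triangle RLA ⇒ K = (1/3, 1/3)
2·[TAR] = -5/2, 2·[RAK] = 1/3
[TAR]:[RAK] = -5/2:1/3 = -15/2

[TAR]:[RAK] = -15/2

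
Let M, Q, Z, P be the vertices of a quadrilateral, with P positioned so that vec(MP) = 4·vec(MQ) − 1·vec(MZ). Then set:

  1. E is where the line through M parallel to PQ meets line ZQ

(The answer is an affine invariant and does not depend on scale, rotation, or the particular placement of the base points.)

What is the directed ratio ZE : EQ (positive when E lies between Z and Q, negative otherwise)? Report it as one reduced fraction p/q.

Set M = (0, 0), Q = (1, 0), Z = (0, 1), P = (4, -1); any affine frame gives the same invariant.
1. E is where the line through M parallel to PQ meets line ZQ ⇒ E = (3/2, -1/2)
E = Z + t·(Q−Z) with t = 3/2, so ZE:EQ = t:(1−t) = 3/2:-1/2

ZE:EQ = -3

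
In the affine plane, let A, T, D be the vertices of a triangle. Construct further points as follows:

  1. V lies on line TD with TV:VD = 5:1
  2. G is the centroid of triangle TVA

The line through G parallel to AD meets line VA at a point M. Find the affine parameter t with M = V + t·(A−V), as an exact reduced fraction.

t = -4/3

Work in coordinates with A = (0, 0), T = (1, 0), D = (0, 1).
1. V lies on line TD with TV:VD = 5:1 ⇒ V = (1/6, 5/6)
2. G is the centroid of triangle TVA ⇒ G = (7/18, 5/18)
through G parallel to AD: direction (0, 1); meets VA at M = (7/18, 35/18)
M = V + t·(A−V) with t = -4/3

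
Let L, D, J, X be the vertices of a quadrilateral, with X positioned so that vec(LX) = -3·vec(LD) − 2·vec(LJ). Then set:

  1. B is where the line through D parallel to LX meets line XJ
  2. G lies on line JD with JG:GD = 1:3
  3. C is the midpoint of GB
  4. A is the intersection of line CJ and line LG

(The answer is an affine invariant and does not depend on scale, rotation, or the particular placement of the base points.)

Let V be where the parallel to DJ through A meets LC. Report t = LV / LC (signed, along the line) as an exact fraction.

Set L = (0, 0), D = (1, 0), J = (0, 1), X = (-3, -2); any affine frame gives the same invariant.
1. B is where the line through D parallel to LX meets line XJ ⇒ B = (-5, -4)
2. G lies on line JD with JG:GD = 1:3 ⇒ G = (1/4, 3/4)
3. C is the midpoint of GB ⇒ C = (-19/8, -13/8)
4. A is the intersection of line CJ and line LG ⇒ A = (19/36, 19/12)
through A parallel to DJ: direction (-1, 1); meets LC at V = (361/288, 247/288)
V = L + t·(C−L) with t = -19/36

t = -19/36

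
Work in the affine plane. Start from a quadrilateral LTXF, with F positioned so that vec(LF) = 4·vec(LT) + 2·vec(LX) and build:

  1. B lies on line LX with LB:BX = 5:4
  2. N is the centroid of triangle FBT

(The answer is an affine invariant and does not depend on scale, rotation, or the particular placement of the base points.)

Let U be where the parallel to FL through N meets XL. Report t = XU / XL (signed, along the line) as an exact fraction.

t = 53/54

Choose coordinates L = (0, 0), T = (1, 0), X = (0, 1), F = (4, 2).
1. B lies on line LX with LB:BX = 5:4 ⇒ B = (0, 5/9)
2. N is the centroid of triangle FBT ⇒ N = (5/3, 23/27)
through N parallel to FL: direction (-4, -2); meets XL at U = (0, 1/54)
U = X + t·(L−X) with t = 53/54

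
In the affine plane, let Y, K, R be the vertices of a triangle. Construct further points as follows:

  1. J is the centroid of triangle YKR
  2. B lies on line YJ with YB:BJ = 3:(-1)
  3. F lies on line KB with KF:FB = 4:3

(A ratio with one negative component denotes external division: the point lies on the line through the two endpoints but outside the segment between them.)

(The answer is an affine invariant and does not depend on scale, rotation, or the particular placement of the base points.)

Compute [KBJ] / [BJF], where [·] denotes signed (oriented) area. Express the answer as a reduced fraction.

[KBJ]:[BJF] = 7/3

Work in coordinates with Y = (0, 0), K = (1, 0), R = (0, 1).
1. J is the centroid of triangle YKR ⇒ J = (1/3, 1/3)
2. B lies on line YJ with YB:BJ = 3:(-1) ⇒ B = (1/2, 1/2)
3. F lies on line KB with KF:FB = 4:3 ⇒ F = (5/7, 2/7)
2·[KBJ] = 1/6, 2·[BJF] = 1/14
[KBJ]:[BJF] = 1/6:1/14 = 7/3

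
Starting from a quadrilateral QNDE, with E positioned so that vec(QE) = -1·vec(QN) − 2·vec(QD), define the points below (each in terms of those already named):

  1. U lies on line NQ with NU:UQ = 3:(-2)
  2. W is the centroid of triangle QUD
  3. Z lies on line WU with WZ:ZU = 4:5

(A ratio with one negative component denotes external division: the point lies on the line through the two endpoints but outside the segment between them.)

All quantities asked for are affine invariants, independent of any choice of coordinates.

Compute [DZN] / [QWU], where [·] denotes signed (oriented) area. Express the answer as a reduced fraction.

[DZN]:[QWU] = 28/9

Set Q = (0, 0), N = (1, 0), D = (0, 1), E = (-1, -2); any affine frame gives the same invariant.
1. U lies on line NQ with NU:UQ = 3:(-2) ⇒ U = (-2, 0)
2. W is the centroid of triangle QUD ⇒ W = (-2/3, 1/3)
3. Z lies on line WU with WZ:ZU = 4:5 ⇒ Z = (-34/27, 5/27)
2·[DZN] = 56/27, 2·[QWU] = 2/3
[DZN]:[QWU] = 56/27:2/3 = 28/9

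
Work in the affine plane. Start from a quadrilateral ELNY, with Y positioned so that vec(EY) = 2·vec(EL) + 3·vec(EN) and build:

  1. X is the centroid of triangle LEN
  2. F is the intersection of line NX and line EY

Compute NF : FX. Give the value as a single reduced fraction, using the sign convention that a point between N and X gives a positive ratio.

NF:FX = 6

Choose coordinates E = (0, 0), L = (1, 0), N = (0, 1), Y = (2, 3).
1. X is the centroid of triangle LEN ⇒ X = (1/3, 1/3)
2. F is the intersection of line NX and line EY ⇒ F = (2/7, 3/7)
F = N + t·(X−N) with t = 6/7, so NF:FX = t:(1−t) = 6/7:1/7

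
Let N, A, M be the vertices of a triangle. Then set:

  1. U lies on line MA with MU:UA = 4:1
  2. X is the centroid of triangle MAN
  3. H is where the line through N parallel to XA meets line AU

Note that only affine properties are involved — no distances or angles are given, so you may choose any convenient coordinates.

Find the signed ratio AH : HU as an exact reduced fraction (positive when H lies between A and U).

Set N = (0, 0), A = (1, 0), M = (0, 1); any affine frame gives the same invariant.
1. U lies on line MA with MU:UA = 4:1 ⇒ U = (4/5, 1/5)
2. X is the centroid of triangle MAN ⇒ X = (1/3, 1/3)
3. H is where the line through N parallel to XA meets line AU ⇒ H = (2, -1)
H = A + t·(U−A) with t = -5, so AH:HU = t:(1−t) = -5:6

AH:HU = -5/6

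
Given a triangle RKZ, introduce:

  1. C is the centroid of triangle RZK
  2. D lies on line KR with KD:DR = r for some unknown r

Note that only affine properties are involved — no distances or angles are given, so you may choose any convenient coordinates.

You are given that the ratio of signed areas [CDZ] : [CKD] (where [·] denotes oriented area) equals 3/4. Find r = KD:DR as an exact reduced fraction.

r = 4

Work in coordinates with R = (0, 0), K = (1, 0), Z = (0, 1).
1. C is the centroid of triangle RZK ⇒ C = (1/3, 1/3)
2. With KD:DR = r, write λ = r/(r+1) so D = K + λ·(R−K); D is affine-linear in λ
Every point depending on D is an affine combination of D and λ-independent points, so each such coordinate is linear in λ; the λ² term in each signed area is a multiple of (R−K)×(R−K) = 0, so 2·[CDZ] and 2·[CKD] are each linear in λ. Evaluating at λ=0 and λ=1:
  2·[CDZ] = -2/3·λ + 1/3,   2·[CKD] = -1/3·λ
So [CDZ]:[CKD] = (-2/3·λ + 1/3) / (-1/3·λ). Setting this equal to 3/4:
  -2/3·λ + 1/3 = 3/4·(-1/3·λ)  ⇒  λ = 4/5
Then r = λ/(1−λ) = (4/5)/(1/5) = 4. Check: with r = 4, D = (1/5, 0) and [CDZ]:[CKD] = 3/4 as required.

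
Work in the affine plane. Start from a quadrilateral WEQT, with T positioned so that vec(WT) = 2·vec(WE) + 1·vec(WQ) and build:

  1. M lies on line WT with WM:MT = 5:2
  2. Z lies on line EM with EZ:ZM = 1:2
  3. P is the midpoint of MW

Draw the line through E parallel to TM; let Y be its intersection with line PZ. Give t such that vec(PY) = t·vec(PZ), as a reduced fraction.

t = 3/2

Choose coordinates W = (0, 0), E = (1, 0), Q = (0, 1), T = (2, 1).
1. M lies on line WT with WM:MT = 5:2 ⇒ M = (10/7, 5/7)
2. Z lies on line EM with EZ:ZM = 1:2 ⇒ Z = (8/7, 5/21)
3. P is the midpoint of MW ⇒ P = (5/7, 5/14)
through E parallel to TM: direction (-4/7, -2/7); meets PZ at Y = (19/14, 5/28)
Y = P + t·(Z−P) with t = 3/2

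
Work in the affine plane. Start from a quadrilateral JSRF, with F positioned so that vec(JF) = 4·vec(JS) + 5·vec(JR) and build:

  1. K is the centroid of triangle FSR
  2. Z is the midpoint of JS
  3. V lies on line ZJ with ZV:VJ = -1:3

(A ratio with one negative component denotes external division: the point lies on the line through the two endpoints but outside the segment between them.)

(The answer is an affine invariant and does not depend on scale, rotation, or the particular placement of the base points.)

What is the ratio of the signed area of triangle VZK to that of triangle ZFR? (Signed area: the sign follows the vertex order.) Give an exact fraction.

Work in coordinates with J = (0, 0), S = (1, 0), R = (0, 1), F = (4, 5).
1. K is the centroid of triangle FSR ⇒ K = (5/3, 2)
2. Z is the midpoint of JS ⇒ Z = (1/2, 0)
3. V lies on line ZJ with ZV:VJ = -1:3 ⇒ V = (3/4, 0)
2·[VZK] = -1/2, 2·[ZFR] = 6
[VZK]:[ZFR] = -1/2:6 = -1/12

[VZK]:[ZFR] = -1/12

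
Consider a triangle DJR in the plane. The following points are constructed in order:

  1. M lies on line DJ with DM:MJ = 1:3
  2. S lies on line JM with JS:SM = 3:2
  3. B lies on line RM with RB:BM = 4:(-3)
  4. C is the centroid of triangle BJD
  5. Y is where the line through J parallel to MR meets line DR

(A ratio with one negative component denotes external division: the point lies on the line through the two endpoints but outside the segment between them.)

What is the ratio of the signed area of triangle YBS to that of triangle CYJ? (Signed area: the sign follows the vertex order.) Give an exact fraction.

[YBS]:[CYJ] = 9/140

Choose coordinates D = (0, 0), J = (1, 0), R = (0, 1).
1. M lies on line DJ with DM:MJ = 1:3 ⇒ M = (1/4, 0)
2. S lies on line JM with JS:SM = 3:2 ⇒ S = (11/20, 0)
3. B lies on line RM with RB:BM = 4:(-3) ⇒ B = (1, -3)
4. C is the centroid of triangle BJD ⇒ C = (2/3, -1)
5. Y is where the line through J parallel to MR meets line DR ⇒ Y = (0, 4)
2·[YBS] = -3/20, 2·[CYJ] = -7/3
[YBS]:[CYJ] = -3/20:-7/3 = 9/140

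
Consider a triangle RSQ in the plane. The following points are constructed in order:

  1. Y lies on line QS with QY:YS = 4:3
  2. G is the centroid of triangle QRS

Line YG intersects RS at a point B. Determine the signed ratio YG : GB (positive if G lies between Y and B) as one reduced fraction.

Work in coordinates with R = (0, 0), S = (1, 0), Q = (0, 1).
1. Y lies on line QS with QY:YS = 4:3 ⇒ Y = (4/7, 3/7)
2. G is the centroid of triangle QRS ⇒ G = (1/3, 1/3)
line YG meets RS at B = (-1/2, 0)
G = Y + t·(B−Y) with t = 2/9, so YG:GB = 2/9:7/9

YG:GB = 2/7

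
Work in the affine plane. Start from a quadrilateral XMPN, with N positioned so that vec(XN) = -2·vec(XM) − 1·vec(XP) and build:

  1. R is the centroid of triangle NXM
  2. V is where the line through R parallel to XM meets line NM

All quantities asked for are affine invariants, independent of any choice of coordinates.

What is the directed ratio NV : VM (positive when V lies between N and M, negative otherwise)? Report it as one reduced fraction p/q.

NV:VM = 2

Choose coordinates X = (0, 0), M = (1, 0), P = (0, 1), N = (-2, -1).
1. R is the centroid of triangle NXM ⇒ R = (-1/3, -1/3)
2. V is where the line through R parallel to XM meets line NM ⇒ V = (0, -1/3)
V = N + t·(M−N) with t = 2/3, so NV:VM = t:(1−t) = 2/3:1/3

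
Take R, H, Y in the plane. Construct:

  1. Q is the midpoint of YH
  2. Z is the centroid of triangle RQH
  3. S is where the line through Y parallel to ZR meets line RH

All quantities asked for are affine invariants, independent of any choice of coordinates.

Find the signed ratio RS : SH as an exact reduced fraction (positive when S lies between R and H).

Assign R = (0, 0), H = (1, 0), Y = (0, 1) — the answer is frame-independent, so this choice is without loss of generality.
1. Q is the midpoint of YH ⇒ Q = (1/2, 1/2)
2. Z is the centroid of triangle RQH ⇒ Z = (1/2, 1/6)
3. S is where the line through Y parallel to ZR meets line RH ⇒ S = (-3, 0)
S = R + t·(H−R) with t = -3, so RS:SH = t:(1−t) = -3:4

RS:SH = -3/4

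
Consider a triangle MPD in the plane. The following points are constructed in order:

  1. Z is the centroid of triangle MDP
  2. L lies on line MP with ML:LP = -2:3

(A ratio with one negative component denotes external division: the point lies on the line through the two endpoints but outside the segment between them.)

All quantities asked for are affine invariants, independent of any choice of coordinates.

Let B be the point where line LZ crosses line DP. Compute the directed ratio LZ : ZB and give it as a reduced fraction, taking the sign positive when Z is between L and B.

LZ:ZB = 8

Work in coordinates with M = (0, 0), P = (1, 0), D = (0, 1).
1. Z is the centroid of triangle MDP ⇒ Z = (1/3, 1/3)
2. L lies on line MP with ML:LP = -2:3 ⇒ L = (-2, 0)
line LZ meets DP at B = (5/8, 3/8)
Z = L + t·(B−L) with t = 8/9, so LZ:ZB = 8/9:1/9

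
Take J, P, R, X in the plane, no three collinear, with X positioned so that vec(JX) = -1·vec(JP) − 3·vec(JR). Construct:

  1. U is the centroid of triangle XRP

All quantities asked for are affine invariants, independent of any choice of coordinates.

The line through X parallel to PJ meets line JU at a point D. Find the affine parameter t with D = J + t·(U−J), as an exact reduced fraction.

Set J = (0, 0), P = (1, 0), R = (0, 1), X = (-1, -3); any affine frame gives the same invariant.
1. U is the centroid of triangle XRP ⇒ U = (0, -2/3)
through X parallel to PJ: direction (-1, 0); meets JU at D = (0, -3)
D = J + t·(U−J) with t = 9/2

t = 9/2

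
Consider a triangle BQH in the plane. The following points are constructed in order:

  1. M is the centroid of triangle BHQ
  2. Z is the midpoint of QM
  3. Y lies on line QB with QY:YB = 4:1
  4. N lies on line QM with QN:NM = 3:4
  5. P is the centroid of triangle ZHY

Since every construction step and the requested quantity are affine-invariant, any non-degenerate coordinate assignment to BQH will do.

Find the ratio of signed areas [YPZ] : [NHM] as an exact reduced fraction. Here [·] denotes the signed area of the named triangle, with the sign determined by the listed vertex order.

Work in coordinates with B = (0, 0), Q = (1, 0), H = (0, 1).
1. M is the centroid of triangle BHQ ⇒ M = (1/3, 1/3)
2. Z is the midpoint of QM ⇒ Z = (2/3, 1/6)
3. Y lies on line QB with QY:YB = 4:1 ⇒ Y = (1/5, 0)
4. N lies on line QM with QN:NM = 3:4 ⇒ N = (5/7, 1/7)
5. P is the centroid of triangle ZHY ⇒ P = (13/45, 7/18)
2·[YPZ] = -1/6, 2·[NHM] = 4/21
[YPZ]:[NHM] = -1/6:4/21 = -7/8

[YPZ]:[NHM] = -7/8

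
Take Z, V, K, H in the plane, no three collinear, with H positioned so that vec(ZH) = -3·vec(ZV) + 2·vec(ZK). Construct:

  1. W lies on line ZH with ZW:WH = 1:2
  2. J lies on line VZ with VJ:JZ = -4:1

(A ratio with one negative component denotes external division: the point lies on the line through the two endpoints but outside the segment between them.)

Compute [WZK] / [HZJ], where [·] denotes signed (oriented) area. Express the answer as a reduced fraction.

[WZK]:[HZJ] = -3/2

Assign Z = (0, 0), V = (1, 0), K = (0, 1), H = (-3, 2) — the answer is frame-independent, so this choice is without loss of generality.
1. W lies on line ZH with ZW:WH = 1:2 ⇒ W = (-1, 2/3)
2. J lies on line VZ with VJ:JZ = -4:1 ⇒ J = (-1/3, 0)
2·[WZK] = 1, 2·[HZJ] = -2/3
[WZK]:[HZJ] = 1:-2/3 = -3/2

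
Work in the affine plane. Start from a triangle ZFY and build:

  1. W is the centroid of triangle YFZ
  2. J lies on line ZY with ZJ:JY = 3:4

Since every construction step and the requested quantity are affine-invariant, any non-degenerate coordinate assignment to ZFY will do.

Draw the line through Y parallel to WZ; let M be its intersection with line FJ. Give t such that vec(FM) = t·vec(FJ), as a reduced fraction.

Work in coordinates with Z = (0, 0), F = (1, 0), Y = (0, 1).
1. W is the centroid of triangle YFZ ⇒ W = (1/3, 1/3)
2. J lies on line ZY with ZJ:JY = 3:4 ⇒ J = (0, 3/7)
through Y parallel to WZ: direction (-1/3, -1/3); meets FJ at M = (-2/5, 3/5)
M = F + t·(J−F) with t = 7/5

t = 7/5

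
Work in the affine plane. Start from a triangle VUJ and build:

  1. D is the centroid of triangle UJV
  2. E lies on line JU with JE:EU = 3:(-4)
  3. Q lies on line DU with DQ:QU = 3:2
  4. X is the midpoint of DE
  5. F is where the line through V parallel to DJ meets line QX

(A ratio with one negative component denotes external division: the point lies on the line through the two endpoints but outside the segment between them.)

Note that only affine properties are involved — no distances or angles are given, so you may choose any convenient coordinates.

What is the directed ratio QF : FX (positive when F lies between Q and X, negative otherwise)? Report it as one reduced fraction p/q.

QF:FX = 16/5

Choose coordinates V = (0, 0), U = (1, 0), J = (0, 1).
1. D is the centroid of triangle UJV ⇒ D = (1/3, 1/3)
2. E lies on line JU with JE:EU = 3:(-4) ⇒ E = (-3, 4)
3. Q lies on line DU with DQ:QU = 3:2 ⇒ Q = (11/15, 2/15)
4. X is the midpoint of DE ⇒ X = (-4/3, 13/6)
5. F is where the line through V parallel to DJ meets line QX ⇒ F = (-53/63, 106/63)
F = Q + t·(X−Q) with t = 16/21, so QF:FX = t:(1−t) = 16/21:5/21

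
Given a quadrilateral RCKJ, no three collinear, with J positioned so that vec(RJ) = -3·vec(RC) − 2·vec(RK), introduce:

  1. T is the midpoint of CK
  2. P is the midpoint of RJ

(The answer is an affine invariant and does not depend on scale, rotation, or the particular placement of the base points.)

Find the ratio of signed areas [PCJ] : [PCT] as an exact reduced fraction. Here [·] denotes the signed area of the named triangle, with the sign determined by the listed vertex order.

Choose coordinates R = (0, 0), C = (1, 0), K = (0, 1), J = (-3, -2).
1. T is the midpoint of CK ⇒ T = (1/2, 1/2)
2. P is the midpoint of RJ ⇒ P = (-3/2, -1)
2·[PCJ] = -1, 2·[PCT] = 7/4
[PCJ]:[PCT] = -1:7/4 = -4/7

[PCJ]:[PCT] = -4/7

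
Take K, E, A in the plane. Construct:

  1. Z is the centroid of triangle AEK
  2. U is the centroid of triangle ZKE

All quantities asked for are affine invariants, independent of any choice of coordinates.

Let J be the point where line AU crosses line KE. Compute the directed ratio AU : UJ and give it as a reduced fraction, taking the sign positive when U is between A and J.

AU:UJ = 8

Work in coordinates with K = (0, 0), E = (1, 0), A = (0, 1).
1. Z is the centroid of triangle AEK ⇒ Z = (1/3, 1/3)
2. U is the centroid of triangle ZKE ⇒ U = (4/9, 1/9)
line AU meets KE at J = (1/2, 0)
U = A + t·(J−A) with t = 8/9, so AU:UJ = 8/9:1/9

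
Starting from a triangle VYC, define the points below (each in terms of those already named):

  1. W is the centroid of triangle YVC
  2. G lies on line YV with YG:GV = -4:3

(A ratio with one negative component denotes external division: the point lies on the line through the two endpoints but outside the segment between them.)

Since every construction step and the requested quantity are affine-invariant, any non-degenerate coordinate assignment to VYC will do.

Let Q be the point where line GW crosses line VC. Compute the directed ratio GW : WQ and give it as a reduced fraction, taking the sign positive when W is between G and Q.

GW:WQ = -10

Work in coordinates with V = (0, 0), Y = (1, 0), C = (0, 1).
1. W is the centroid of triangle YVC ⇒ W = (1/3, 1/3)
2. G lies on line YV with YG:GV = -4:3 ⇒ G = (-3, 0)
line GW meets VC at Q = (0, 3/10)
W = G + t·(Q−G) with t = 10/9, so GW:WQ = 10/9:-1/9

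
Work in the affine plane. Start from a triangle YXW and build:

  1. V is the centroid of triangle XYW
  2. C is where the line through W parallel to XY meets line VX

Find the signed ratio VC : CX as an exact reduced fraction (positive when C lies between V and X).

Assign Y = (0, 0), X = (1, 0), W = (0, 1) — the answer is frame-independent, so this choice is without loss of generality.
1. V is the centroid of triangle XYW ⇒ V = (1/3, 1/3)
2. C is where the line through W parallel to XY meets line VX ⇒ C = (-1, 1)
C = V + t·(X−V) with t = -2, so VC:CX = t:(1−t) = -2:3

VC:CX = -2/3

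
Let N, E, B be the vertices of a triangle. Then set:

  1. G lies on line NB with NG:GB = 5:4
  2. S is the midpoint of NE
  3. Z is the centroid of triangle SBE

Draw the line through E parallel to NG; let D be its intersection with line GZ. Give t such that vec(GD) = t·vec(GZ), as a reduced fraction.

t = 2

Set N = (0, 0), E = (1, 0), B = (0, 1); any affine frame gives the same invariant.
1. G lies on line NB with NG:GB = 5:4 ⇒ G = (0, 5/9)
2. S is the midpoint of NE ⇒ S = (1/2, 0)
3. Z is the centroid of triangle SBE ⇒ Z = (1/2, 1/3)
through E parallel to NG: direction (0, 5/9); meets GZ at D = (1, 1/9)
D = G + t·(Z−G) with t = 2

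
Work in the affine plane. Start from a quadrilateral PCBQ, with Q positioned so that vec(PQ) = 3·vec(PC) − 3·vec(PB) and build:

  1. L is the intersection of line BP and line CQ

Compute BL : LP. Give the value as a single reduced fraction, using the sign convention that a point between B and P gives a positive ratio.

BL:LP = -1/3

Assign P = (0, 0), C = (1, 0), B = (0, 1), Q = (3, -3) — the answer is frame-independent, so this choice is without loss of generality.
1. L is the intersection of line BP and line CQ ⇒ L = (0, 3/2)
L = B + t·(P−B) with t = -1/2, so BL:LP = t:(1−t) = -1/2:3/2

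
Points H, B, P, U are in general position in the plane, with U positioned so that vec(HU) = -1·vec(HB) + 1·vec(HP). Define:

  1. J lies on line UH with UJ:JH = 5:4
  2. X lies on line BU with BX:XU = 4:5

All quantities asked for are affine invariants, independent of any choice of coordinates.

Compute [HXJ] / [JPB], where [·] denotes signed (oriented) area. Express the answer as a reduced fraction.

Set H = (0, 0), B = (1, 0), P = (0, 1), U = (-1, 1); any affine frame gives the same invariant.
1. J lies on line UH with UJ:JH = 5:4 ⇒ J = (-4/9, 4/9)
2. X lies on line BU with BX:XU = 4:5 ⇒ X = (1/9, 4/9)
2·[HXJ] = 20/81, 2·[JPB] = -1
[HXJ]:[JPB] = 20/81:-1 = -20/81

[HXJ]:[JPB] = -20/81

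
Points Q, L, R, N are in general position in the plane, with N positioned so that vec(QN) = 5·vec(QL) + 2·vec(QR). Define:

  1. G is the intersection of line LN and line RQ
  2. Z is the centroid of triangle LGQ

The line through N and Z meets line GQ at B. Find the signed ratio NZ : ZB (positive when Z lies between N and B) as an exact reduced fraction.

NZ:ZB = 14

Set Q = (0, 0), L = (1, 0), R = (0, 1), N = (5, 2); any affine frame gives the same invariant.
1. G is the intersection of line LN and line RQ ⇒ G = (0, -1/2)
2. Z is the centroid of triangle LGQ ⇒ Z = (1/3, -1/6)
line NZ meets GQ at B = (0, -9/28)
Z = N + t·(B−N) with t = 14/15, so NZ:ZB = 14/15:1/15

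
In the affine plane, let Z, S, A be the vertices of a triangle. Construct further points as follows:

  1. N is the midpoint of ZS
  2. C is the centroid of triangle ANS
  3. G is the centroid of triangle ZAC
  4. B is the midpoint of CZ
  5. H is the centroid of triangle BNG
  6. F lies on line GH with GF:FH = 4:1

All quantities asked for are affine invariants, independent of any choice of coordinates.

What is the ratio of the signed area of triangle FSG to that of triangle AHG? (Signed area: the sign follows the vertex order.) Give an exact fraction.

Work in coordinates with Z = (0, 0), S = (1, 0), A = (0, 1).
1. N is the midpoint of ZS ⇒ N = (1/2, 0)
2. C is the centroid of triangle ANS ⇒ C = (1/2, 1/3)
3. G is the centroid of triangle ZAC ⇒ G = (1/6, 4/9)
4. B is the midpoint of CZ ⇒ B = (1/4, 1/6)
5. H is the centroid of triangle BNG ⇒ H = (11/36, 11/54)
6. F lies on line GH with GF:FH = 4:1 ⇒ F = (5/18, 34/135)
2·[FSG] = 1/9, 2·[AHG] = -1/27
[FSG]:[AHG] = 1/9:-1/27 = -3

[FSG]:[AHG] = -3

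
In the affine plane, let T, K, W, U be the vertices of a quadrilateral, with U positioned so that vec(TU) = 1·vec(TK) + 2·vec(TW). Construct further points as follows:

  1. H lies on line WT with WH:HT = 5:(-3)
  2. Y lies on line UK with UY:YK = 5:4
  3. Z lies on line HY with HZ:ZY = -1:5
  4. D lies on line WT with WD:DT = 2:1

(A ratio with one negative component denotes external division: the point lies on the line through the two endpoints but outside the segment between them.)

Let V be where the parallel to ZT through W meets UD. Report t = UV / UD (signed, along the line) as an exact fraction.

Choose coordinates T = (0, 0), K = (1, 0), W = (0, 1), U = (1, 2).
1. H lies on line WT with WH:HT = 5:(-3) ⇒ H = (0, -3/2)
2. Y lies on line UK with UY:YK = 5:4 ⇒ Y = (1, 8/9)
3. Z lies on line HY with HZ:ZY = -1:5 ⇒ Z = (-1/4, -151/72)
4. D lies on line WT with WD:DT = 2:1 ⇒ D = (0, 1/3)
through W parallel to ZT: direction (1/4, 151/72); meets UD at V = (-12/121, 61/363)
V = U + t·(D−U) with t = 133/121

t = 133/121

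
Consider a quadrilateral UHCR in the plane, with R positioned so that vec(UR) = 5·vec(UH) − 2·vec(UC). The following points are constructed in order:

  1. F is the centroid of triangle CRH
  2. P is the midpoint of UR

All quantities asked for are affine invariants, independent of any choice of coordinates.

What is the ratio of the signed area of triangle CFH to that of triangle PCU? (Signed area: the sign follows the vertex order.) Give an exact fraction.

Work in coordinates with U = (0, 0), H = (1, 0), C = (0, 1), R = (5, -2).
1. F is the centroid of triangle CRH ⇒ F = (2, -1/3)
2. P is the midpoint of UR ⇒ P = (5/2, -1)
2·[CFH] = -2/3, 2·[PCU] = 5/2
[CFH]:[PCU] = -2/3:5/2 = -4/15

[CFH]:[PCU] = -4/15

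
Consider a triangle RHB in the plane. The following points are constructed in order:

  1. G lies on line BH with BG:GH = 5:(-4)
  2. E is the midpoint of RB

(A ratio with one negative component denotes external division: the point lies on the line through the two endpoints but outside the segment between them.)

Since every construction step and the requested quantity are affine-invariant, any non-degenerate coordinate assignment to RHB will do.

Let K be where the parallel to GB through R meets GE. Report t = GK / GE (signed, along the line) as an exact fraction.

Set R = (0, 0), H = (1, 0), B = (0, 1); any affine frame gives the same invariant.
1. G lies on line BH with BG:GH = 5:(-4) ⇒ G = (5, -4)
2. E is the midpoint of RB ⇒ E = (0, 1/2)
through R parallel to GB: direction (-5, 5); meets GE at K = (-5, 5)
K = G + t·(E−G) with t = 2

t = 2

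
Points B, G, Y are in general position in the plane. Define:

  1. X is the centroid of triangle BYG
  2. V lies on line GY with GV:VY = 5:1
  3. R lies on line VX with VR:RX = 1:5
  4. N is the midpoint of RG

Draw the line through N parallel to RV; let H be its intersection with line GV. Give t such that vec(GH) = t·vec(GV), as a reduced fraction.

Work in coordinates with B = (0, 0), G = (1, 0), Y = (0, 1).
1. X is the centroid of triangle BYG ⇒ X = (1/3, 1/3)
2. V lies on line GY with GV:VY = 5:1 ⇒ V = (1/6, 5/6)
3. R lies on line VX with VR:RX = 1:5 ⇒ R = (7/36, 3/4)
4. N is the midpoint of RG ⇒ N = (43/72, 3/8)
through N parallel to RV: direction (-1/36, 1/12); meets GV at H = (7/12, 5/12)
H = G + t·(V−G) with t = 1/2

t = 1/2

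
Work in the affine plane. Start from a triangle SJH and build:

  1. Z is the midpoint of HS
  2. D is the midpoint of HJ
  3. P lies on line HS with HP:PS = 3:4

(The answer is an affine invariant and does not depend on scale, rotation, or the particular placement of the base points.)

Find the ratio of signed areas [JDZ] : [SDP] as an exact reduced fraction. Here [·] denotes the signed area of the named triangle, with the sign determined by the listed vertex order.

[JDZ]:[SDP] = 7/8

Set S = (0, 0), J = (1, 0), H = (0, 1); any affine frame gives the same invariant.
1. Z is the midpoint of HS ⇒ Z = (0, 1/2)
2. D is the midpoint of HJ ⇒ D = (1/2, 1/2)
3. P lies on line HS with HP:PS = 3:4 ⇒ P = (0, 4/7)
2·[JDZ] = 1/4, 2·[SDP] = 2/7
[JDZ]:[SDP] = 1/4:2/7 = 7/8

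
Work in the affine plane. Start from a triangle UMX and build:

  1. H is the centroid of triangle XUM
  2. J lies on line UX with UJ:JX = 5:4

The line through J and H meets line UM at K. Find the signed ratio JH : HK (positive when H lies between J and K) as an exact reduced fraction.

Set U = (0, 0), M = (1, 0), X = (0, 1); any affine frame gives the same invariant.
1. H is the centroid of triangle XUM ⇒ H = (1/3, 1/3)
2. J lies on line UX with UJ:JX = 5:4 ⇒ J = (0, 5/9)
line JH meets UM at K = (5/6, 0)
H = J + t·(K−J) with t = 2/5, so JH:HK = 2/5:3/5

JH:HK = 2/3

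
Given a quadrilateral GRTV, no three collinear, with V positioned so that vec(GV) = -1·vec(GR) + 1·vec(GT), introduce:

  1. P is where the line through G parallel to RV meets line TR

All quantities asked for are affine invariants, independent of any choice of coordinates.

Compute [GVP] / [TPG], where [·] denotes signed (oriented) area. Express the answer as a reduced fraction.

[GVP]:[TPG] = 1/2

Assign G = (0, 0), R = (1, 0), T = (0, 1), V = (-1, 1) — the answer is frame-independent, so this choice is without loss of generality.
1. P is where the line through G parallel to RV meets line TR ⇒ P = (2, -1)
2·[GVP] = -1, 2·[TPG] = -2
[GVP]:[TPG] = -1:-2 = 1/2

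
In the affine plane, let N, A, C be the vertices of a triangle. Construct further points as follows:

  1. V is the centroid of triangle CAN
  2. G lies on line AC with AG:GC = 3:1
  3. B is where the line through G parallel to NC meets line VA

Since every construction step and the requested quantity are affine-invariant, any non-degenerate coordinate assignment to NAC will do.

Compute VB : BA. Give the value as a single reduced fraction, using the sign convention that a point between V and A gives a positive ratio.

VB:BA = -1/9

Assign N = (0, 0), A = (1, 0), C = (0, 1) — the answer is frame-independent, so this choice is without loss of generality.
1. V is the centroid of triangle CAN ⇒ V = (1/3, 1/3)
2. G lies on line AC with AG:GC = 3:1 ⇒ G = (1/4, 3/4)
3. B is where the line through G parallel to NC meets line VA ⇒ B = (1/4, 3/8)
B = V + t·(A−V) with t = -1/8, so VB:BA = t:(1−t) = -1/8:9/8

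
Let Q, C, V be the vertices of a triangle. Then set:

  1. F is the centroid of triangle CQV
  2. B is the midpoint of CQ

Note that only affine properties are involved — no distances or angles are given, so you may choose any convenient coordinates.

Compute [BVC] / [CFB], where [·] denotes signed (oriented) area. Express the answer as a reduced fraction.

[BVC]:[CFB] = -3

Set Q = (0, 0), C = (1, 0), V = (0, 1); any affine frame gives the same invariant.
1. F is the centroid of triangle CQV ⇒ F = (1/3, 1/3)
2. B is the midpoint of CQ ⇒ B = (1/2, 0)
2·[BVC] = -1/2, 2·[CFB] = 1/6
[BVC]:[CFB] = -1/2:1/6 = -3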